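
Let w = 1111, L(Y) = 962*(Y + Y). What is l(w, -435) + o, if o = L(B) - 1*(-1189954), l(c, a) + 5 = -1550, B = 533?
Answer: 2213891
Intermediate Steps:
L(Y) = 1924*Y (L(Y) = 962*(2*Y) = 1924*Y)
l(c, a) = -1555 (l(c, a) = -5 - 1550 = -1555)
o = 2215446 (o = 1924*533 - 1*(-1189954) = 1025492 + 1189954 = 2215446)
l(w, -435) + o = -1555 + 2215446 = 2213891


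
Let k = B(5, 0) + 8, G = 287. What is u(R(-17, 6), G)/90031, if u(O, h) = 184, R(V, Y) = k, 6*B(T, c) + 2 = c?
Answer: 184/90031 ≈ 0.0020437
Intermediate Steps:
B(T, c) = -⅓ + c/6
k = 23/3 (k = (-⅓ + (⅙)*0) + 8 = (-⅓ + 0) + 8 = -⅓ + 8 = 23/3 ≈ 7.6667)
R(V, Y) = 23/3
u(R(-17, 6), G)/90031 = 184/90031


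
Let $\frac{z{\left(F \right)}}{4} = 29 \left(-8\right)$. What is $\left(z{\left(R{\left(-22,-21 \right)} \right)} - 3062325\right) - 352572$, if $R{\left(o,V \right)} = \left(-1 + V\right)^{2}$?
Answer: $-3415825$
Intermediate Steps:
$z{\left(F \right)} = -928$ ($z{\left(F \right)} = 4 \cdot 29 \left(-8\right) = 4 \left(-232\right) = -928$)
$\left(z{\left(R{\left(-22,-21 \right)} \right)} - 3062325\right) - 352572 = \left(-928 - 3062325\right) - 352572 = -3063253 - 352572 = -3415825$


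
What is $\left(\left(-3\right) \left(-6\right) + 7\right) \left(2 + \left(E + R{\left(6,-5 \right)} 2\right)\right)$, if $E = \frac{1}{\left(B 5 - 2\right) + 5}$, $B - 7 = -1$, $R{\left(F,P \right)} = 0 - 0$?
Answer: $\frac{1675}{33} \approx 50.758$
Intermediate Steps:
$R{\left(F,P \right)} = 0$ ($R{\left(F,P \right)} = 0 + 0 = 0$)
$B = 6$ ($B = 7 - 1 = 6$)
$E = \frac{1}{33}$ ($E = \frac{1}{\left(6 \cdot 5 - 2\right) + 5} = \frac{1}{\left(30 - 2\right) + 5} = \frac{1}{28 + 5} = \frac{1}{33} \approx 0.030303$)
$\left(\left(-3\right) \left(-6\right) + 7\right) \left(2 + \left(E + R{\left(6,-5 \right)} 2\right)\right) = \left(\left(-3\right) \left(-6\right) + 7\right) \left(2 + \left(\frac{1}{33} + 0 \cdot 2\right)\right) = \left(18 + 7\right) \left(2 + \left(\frac{1}{33} + 0\right)\right) = 25 \left(2 + \frac{1}{33}\right) = 25 \cdot \frac{67}{33} = \frac{1675}{33}$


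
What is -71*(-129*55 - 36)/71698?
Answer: 506301/71698 ≈ 7.0616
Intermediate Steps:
-71*(-129*55 - 36)/71698 = -71*(-7095 - 36)/71698 = -(-506301)/71698 = -71*(-7131/71698) = 506301/71698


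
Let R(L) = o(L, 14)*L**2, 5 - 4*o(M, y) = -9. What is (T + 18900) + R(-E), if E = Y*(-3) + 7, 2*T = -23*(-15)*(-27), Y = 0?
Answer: 14414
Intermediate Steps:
o(M, y) = 7/2 (o(M, y) = 5/4 - 1/4*(-9) = 5/4 + 9/4 = 7/2)
T = -9315/2 (T = (-23*(-15)*(-27))/2 = (345*(-27))/2 = (1/2)*(-9315) = -9315/2 ≈ -4657.5)
E = 7 (E = 0*(-3) + 7 = 0 + 7 = 7)
R(L) = 7*L**2/2
(T + 18900) + R(-E) = (-9315/2 + 18900) + 7*(-1*7)**2/2 = 28485/2 + (7/2)*(-7)**2 = 28485/2 + (7/2)*49 = 28485/2 + 343/2 = 14414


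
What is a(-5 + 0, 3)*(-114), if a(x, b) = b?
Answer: -342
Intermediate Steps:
a(-5 + 0, 3)*(-114) = 3*(-114) = -342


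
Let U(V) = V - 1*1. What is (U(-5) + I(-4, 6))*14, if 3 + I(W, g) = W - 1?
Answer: -196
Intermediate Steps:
U(V) = -1 + V (U(V) = V - 1 = -1 + V)
I(W, g) = -4 + W (I(W, g) = -3 + (W - 1) = -3 + (-1 + W) = -4 + W)
(U(-5) + I(-4, 6))*14 = ((-1 - 5) + (-4 - 4))*14 = (-6 - 8)*14 = -14*14 = -196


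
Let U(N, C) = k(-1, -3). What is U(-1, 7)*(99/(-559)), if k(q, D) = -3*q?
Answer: -297/559 ≈ -0.53131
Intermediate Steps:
U(N, C) = 3 (U(N, C) = -3*(-1) = 3)
U(-1, 7)*(99/(-559)) = 3*(99/(-559)) = 3*(99*(-1/559)) = 3*(-99/559) = -297/559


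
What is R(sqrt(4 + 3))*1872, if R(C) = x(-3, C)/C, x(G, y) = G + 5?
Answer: 3744*sqrt(7)/7 ≈ 1415.1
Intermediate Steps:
x(G, y) = 5 + G
R(C) = 2/C (R(C) = (5 - 3)/C = 2/C)
R(sqrt(4 + 3))*1872 = (2/(sqrt(4 + 3)))*1872 = (2/(sqrt(7)))*1872 = (2*(sqrt(7)/7))*1872 = (2*sqrt(7)/7)*1872 = 3744*sqrt(7)/7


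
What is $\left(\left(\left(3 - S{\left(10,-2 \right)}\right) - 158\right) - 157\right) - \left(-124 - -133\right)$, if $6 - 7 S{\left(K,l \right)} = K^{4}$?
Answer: $\frac{7747}{7} \approx 1106.7$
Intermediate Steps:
$S{\left(K,l \right)} = \frac{6}{7} - \frac{K^{4}}{7}$
$\left(\left(\left(3 - S{\left(10,-2 \right)}\right) - 158\right) - 157\right) - \left(-124 - -133\right) = \left(\left(\left(3 - \left(\frac{6}{7} - \frac{10^{4}}{7}\right)\right) - 158\right) - 157\right) - \left(-124 - -133\right) = \left(\left(\left(3 - \left(\frac{6}{7} - \frac{10000}{7}\right)\right) - 158\right) - 157\right) - \left(-124 + 133\right) = \left(\left(\left(3 - \left(\frac{6}{7} - \frac{10000}{7}\right)\right) - 158\right) - 157\right) - 9 = \left(\left(\left(3 - - \frac{9994}{7}\right) - 158\right) - 157\right) - 9 = \left(\left(\left(3 + \frac{9994}{7}\right) - 158\right) - 157\right) - 9 = \left(\left(\frac{10015}{7} - 158\right) - 157\right) - 9 = \left(\frac{8909}{7} - 157\right) - 9 = \frac{7810}{7} - 9 = \frac{7747}{7}$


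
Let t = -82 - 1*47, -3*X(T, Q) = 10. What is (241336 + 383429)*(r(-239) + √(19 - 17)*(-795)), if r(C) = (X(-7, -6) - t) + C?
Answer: -70806700 - 496688175*√2 ≈ -7.7323e+8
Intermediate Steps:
X(T, Q) = -10/3 (X(T, Q) = -⅓*10 = -10/3)
t = -129 (t = -82 - 47 = -129)
r(C) = 377/3 + C (r(C) = (-10/3 - 1*(-129)) + C = (-10/3 + 129) + C = 377/3 + C)
(241336 + 383429)*(r(-239) + √(19 - 17)*(-795)) = (241336 + 383429)*((377/3 - 239) + √(19 - 17)*(-795)) = 624765*(-340/3 + √2*(-795)) = 624765*(-340/3 - 795*√2) = -70806700 - 496688175*√2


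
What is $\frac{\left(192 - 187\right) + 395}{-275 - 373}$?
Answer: $- \frac{50}{81} \approx -0.61728$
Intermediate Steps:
$\frac{\left(192 - 187\right) + 395}{-275 - 373} = \frac{5 + 395}{-648} = 400 \left(- \frac{1}{648}\right) = - \frac{50}{81}$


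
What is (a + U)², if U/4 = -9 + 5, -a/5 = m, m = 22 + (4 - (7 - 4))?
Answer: 17161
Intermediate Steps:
m = 23 (m = 22 + (4 - 1*3) = 22 + (4 - 3) = 22 + 1 = 23)
a = -115 (a = -5*23 = -115)
U = -16 (U = 4*(-9 + 5) = 4*(-4) = -16)
(a + U)² = (-115 - 16)² = (-131)² = 17161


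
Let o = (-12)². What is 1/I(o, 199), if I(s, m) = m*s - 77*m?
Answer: 1/13333 ≈ 7.5002e-5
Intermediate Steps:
o = 144
I(s, m) = -77*m + m*s
1/I(o, 199) = 1/(199*(-77 + 144)) = 1/(199*67) = 1/13333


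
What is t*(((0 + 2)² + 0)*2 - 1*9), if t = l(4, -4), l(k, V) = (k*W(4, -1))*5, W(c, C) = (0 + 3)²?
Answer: -180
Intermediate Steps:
W(c, C) = 9 (W(c, C) = 3² = 9)
l(k, V) = 45*k (l(k, V) = (k*9)*5 = (9*k)*5 = 45*k)
t = 180 (t = 45*4 = 180)
t*(((0 + 2)² + 0)*2 - 1*9) = 180*(((0 + 2)² + 0)*2 - 1*9) = 180*((2² + 0)*2 - 9) = 180*((4 + 0)*2 - 9) = 180*(4*2 - 9) = 180*(8 - 9) = 180*(-1) = -180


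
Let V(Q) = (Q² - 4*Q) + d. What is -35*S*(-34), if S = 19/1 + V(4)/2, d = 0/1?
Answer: 22610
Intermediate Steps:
d = 0 (d = 0*1 = 0)
V(Q) = Q² - 4*Q (V(Q) = (Q² - 4*Q) + 0 = Q² - 4*Q)
S = 19 (S = 19/1 + (4*(-4 + 4))/2 = 19*1 + (4*0)*(½) = 19 + 0*(½) = 19 + 0 = 19)
-35*S*(-34) = -35*19*(-34) = -665*(-34) = 22610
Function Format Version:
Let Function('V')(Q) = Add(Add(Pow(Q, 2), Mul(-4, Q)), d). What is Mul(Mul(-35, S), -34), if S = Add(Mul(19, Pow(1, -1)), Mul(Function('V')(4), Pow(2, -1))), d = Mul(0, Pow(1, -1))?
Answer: 22610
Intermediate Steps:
d = 0 (d = Mul(0, 1) = 0)
Function('V')(Q) = Add(Pow(Q, 2), Mul(-4, Q)) (Function('V')(Q) = Add(Add(Pow(Q, 2), Mul(-4, Q)), 0) = Add(Pow(Q, 2), Mul(-4, Q)))
S = 19 (S = Add(Mul(19, Pow(1, -1)), Mul(Mul(4, Add(-4, 4)), Pow(2, -1))) = Add(Mul(19, 1), Mul(Mul(4, 0), Rational(1, 2))) = Add(19, Mul(0, Rational(1, 2))) = Add(19, 0) = 19)
Mul(Mul(-35, S), -34) = Mul(Mul(-35, 19), -34) = Mul(-665, -34) = 22610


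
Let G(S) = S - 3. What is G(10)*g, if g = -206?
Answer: -1442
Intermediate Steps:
G(S) = -3 + S
G(10)*g = (-3 + 10)*(-206) = 7*(-206) = -1442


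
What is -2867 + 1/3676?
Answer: -10539091/3676 ≈ -2867.0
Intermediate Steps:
-2867 + 1/3676 = -10539091/3676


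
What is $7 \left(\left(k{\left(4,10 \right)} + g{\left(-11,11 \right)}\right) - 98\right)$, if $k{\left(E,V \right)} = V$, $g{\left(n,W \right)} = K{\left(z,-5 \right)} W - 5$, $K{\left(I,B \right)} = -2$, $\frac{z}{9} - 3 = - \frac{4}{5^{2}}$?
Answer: $-805$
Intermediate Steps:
$z = \frac{639}{25}$ ($z = 27 + 9 \left(- \frac{4}{5^{2}}\right) = 27 + 9 \left(- \frac{4}{25}\right) = 27 - \frac{36}{25} = \frac{639}{25} \approx 25.56$)
$g{\left(n,W \right)} = -5 - 2 W$ ($g{\left(n,W \right)} = - 2 W - 5 = -5 - 2 W$)
$7 \left(\left(k{\left(4,10 \right)} + g{\left(-11,11 \right)}\right) - 98\right) = 7 \left(\left(10 - 27\right) - 98\right) = 7 \left(-17 - 98\right) = 7 \left(-115\right) = -805$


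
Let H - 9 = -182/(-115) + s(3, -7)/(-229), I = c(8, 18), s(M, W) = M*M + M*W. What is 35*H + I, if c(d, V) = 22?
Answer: 2076385/5267 ≈ 394.23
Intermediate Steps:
s(M, W) = M**2 + M*W
I = 22
H = 280073/26335 (H = 9 + (-182/(-115) + (3*(3 - 7))/(-229)) = 9 + (-182*(-1/115) + (3*(-4))*(-1/229)) = 9 + (182/115 - 12*(-1/229)) = 9 + (182/115 + 12/229) = 9 + 43058/26335 = 280073/26335 ≈ 10.635)
35*H + I = 35*(280073/26335) + 22 = 1960511/5267 + 22 = 2076385/5267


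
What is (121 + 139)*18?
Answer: 4680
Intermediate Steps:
(121 + 139)*18 = 260*18 = 4680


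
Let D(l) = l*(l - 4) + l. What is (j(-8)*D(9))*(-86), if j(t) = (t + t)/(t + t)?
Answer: -4644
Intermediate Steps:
j(t) = 1 (j(t) = (2*t)/((2*t)) = (2*t)*(1/(2*t)) = 1)
D(l) = l + l*(-4 + l) (D(l) = l*(-4 + l) + l = l + l*(-4 + l))
(j(-8)*D(9))*(-86) = (1*(9*(-3 + 9)))*(-86) = (1*(9*6))*(-86) = (1*54)*(-86) = 54*(-86) = -4644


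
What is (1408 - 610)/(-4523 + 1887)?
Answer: -399/1318 ≈ -0.30273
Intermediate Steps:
(1408 - 610)/(-4523 + 1887) = 798/(-2636) = 798*(-1/2636) = -399/1318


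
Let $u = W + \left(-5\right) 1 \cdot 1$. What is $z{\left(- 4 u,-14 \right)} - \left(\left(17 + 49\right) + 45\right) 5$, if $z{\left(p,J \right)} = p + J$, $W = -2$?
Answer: $-541$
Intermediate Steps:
$u = -7$ ($u = -2 + \left(-5\right) 1 \cdot 1 = -2 - 5 = -7$)
$z{\left(p,J \right)} = J + p$
$z{\left(- 4 u,-14 \right)} - \left(\left(17 + 49\right) + 45\right) 5 = \left(-14 - -28\right) - \left(\left(17 + 49\right) + 45\right) 5 = \left(-14 + 28\right) - \left(66 + 45\right) 5 = 14 - 111 \cdot 5 = 14 - 555 = -541$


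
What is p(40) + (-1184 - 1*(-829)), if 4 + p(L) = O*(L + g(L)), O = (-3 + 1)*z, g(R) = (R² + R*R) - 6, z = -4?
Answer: 25513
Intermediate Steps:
g(R) = -6 + 2*R² (g(R) = (R² + R²) - 6 = 2*R² - 6 = -6 + 2*R²)
O = 8 (O = (-3 + 1)*(-4) = -2*(-4) = 8)
p(L) = -52 + 8*L + 16*L² (p(L) = -4 + 8*(L + (-6 + 2*L²)) = -4 + 8*(-6 + L + 2*L²) = -4 + (-48 + 8*L + 16*L²) = -52 + 8*L + 16*L²)
p(40) + (-1184 - 1*(-829)) = (-52 + 8*40 + 16*40²) + (-1184 - 1*(-829)) = (-52 + 320 + 16*1600) + (-1184 + 829) = (-52 + 320 + 25600) - 355 = 25868 - 355 = 25513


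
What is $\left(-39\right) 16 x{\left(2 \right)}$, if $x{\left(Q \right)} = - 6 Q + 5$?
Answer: $4368$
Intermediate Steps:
$x{\left(Q \right)} = 5 - 6 Q$
$\left(-39\right) 16 x{\left(2 \right)} = \left(-39\right) 16 \left(5 - 12\right) = - 624 \left(5 - 12\right) = \left(-624\right) \left(-7\right) = 4368$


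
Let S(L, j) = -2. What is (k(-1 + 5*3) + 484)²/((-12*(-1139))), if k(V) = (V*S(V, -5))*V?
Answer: 2116/3417 ≈ 0.61926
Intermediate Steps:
k(V) = -2*V² (k(V) = (V*(-2))*V = (-2*V)*V = -2*V²)
(k(-1 + 5*3) + 484)²/((-12*(-1139))) = (-2*(-1 + 5*3)² + 484)²/((-12*(-1139))) = (-2*(-1 + 15)² + 484)²/13668 = (-2*14² + 484)²*(1/13668) = (-2*196 + 484)²*(1/13668) = (-392 + 484)²*(1/13668) = 92²*(1/13668) = 8464*(1/13668) = 2116/3417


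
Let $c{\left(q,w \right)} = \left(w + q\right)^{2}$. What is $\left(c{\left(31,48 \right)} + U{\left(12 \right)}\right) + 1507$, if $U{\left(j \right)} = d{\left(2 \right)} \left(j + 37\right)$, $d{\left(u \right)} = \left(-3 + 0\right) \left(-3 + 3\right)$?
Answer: $7748$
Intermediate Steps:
$c{\left(q,w \right)} = \left(q + w\right)^{2}$
$d{\left(u \right)} = 0$ ($d{\left(u \right)} = \left(-3\right) 0 = 0$)
$U{\left(j \right)} = 0$ ($U{\left(j \right)} = 0 \left(j + 37\right) = 0 \left(37 + j\right) = 0$)
$\left(c{\left(31,48 \right)} + U{\left(12 \right)}\right) + 1507 = \left(\left(31 + 48\right)^{2} + 0\right) + 1507 = \left(79^{2} + 0\right) + 1507 = \left(6241 + 0\right) + 1507 = 6241 + 1507 = 7748$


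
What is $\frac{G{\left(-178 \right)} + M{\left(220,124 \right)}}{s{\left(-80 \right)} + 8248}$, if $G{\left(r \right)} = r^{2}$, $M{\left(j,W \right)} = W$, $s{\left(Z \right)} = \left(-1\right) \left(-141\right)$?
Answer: $\frac{31808}{8389} \approx 3.7916$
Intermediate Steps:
$s{\left(Z \right)} = 141$
$\frac{G{\left(-178 \right)} + M{\left(220,124 \right)}}{s{\left(-80 \right)} + 8248} = \frac{\left(-178\right)^{2} + 124}{141 + 8248} = \frac{31684 + 124}{8389} = 31808 \cdot \frac{1}{8389} = \frac{31808}{8389}$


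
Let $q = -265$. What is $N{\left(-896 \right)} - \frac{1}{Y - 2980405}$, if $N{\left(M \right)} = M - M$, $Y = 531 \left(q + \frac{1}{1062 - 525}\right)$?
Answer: $\frac{179}{558680303} \approx 3.204 \cdot 10^{-7}$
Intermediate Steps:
$Y = - \frac{25187808}{179}$ ($Y = 531 \left(-265 + \frac{1}{1062 - 525}\right) = 531 \left(-265 + \frac{1}{537}\right) = 531 \left(- \frac{142304}{537}\right) = - \frac{25187808}{179} \approx -1.4071 \cdot 10^{5}$)
$N{\left(M \right)} = 0$
$N{\left(-896 \right)} - \frac{1}{Y - 2980405} = 0 - \frac{1}{- \frac{25187808}{179} - 2980405} = 0 - \frac{1}{- \frac{558680303}{179}} = 0 - - \frac{179}{558680303} = 0 + \frac{179}{558680303} = \frac{179}{558680303}$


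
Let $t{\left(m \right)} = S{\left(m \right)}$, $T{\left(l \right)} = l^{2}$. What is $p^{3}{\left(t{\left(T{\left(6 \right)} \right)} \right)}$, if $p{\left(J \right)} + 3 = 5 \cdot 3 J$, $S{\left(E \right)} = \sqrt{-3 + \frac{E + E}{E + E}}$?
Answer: $4023 - 6345 i \sqrt{2} \approx 4023.0 - 8973.2 i$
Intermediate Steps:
$S{\left(E \right)} = i \sqrt{2}$ ($S{\left(E \right)} = \sqrt{-3 + \frac{2 E}{2 E}} = \sqrt{-3 + 2 E \frac{1}{2 E}} = \sqrt{-3 + 1} = \sqrt{-2} = i \sqrt{2}$)
$t{\left(m \right)} = i \sqrt{2}$
$p{\left(J \right)} = -3 + 15 J$ ($p{\left(J \right)} = -3 + 5 \cdot 3 J = -3 + 15 J$)
$p^{3}{\left(t{\left(T{\left(6 \right)} \right)} \right)} = \left(-3 + 15 i \sqrt{2}\right)^{3}$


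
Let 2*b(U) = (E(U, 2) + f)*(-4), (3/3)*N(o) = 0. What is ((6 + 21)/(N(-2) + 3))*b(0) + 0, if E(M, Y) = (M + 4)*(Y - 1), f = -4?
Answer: 0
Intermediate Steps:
N(o) = 0
E(M, Y) = (-1 + Y)*(4 + M) (E(M, Y) = (4 + M)*(-1 + Y) = (-1 + Y)*(4 + M))
b(U) = -2*U (b(U) = (((-4 - U + 4*2 + U*2) - 4)*(-4))/2 = (((-4 - U + 8 + 2*U) - 4)*(-4))/2 = (((4 + U) - 4)*(-4))/2 = (U*(-4))/2 = (-4*U)/2 = -2*U)
((6 + 21)/(N(-2) + 3))*b(0) + 0 = ((6 + 21)/(0 + 3))*(-2*0) + 0 = (27/3)*0 + 0 = (27*(⅓))*0 + 0 = 9*0 + 0 = 0 + 0 = 0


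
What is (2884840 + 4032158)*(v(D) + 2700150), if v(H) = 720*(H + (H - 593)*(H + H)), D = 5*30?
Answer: -642449736690300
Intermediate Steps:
D = 150
v(H) = 720*H + 1440*H*(-593 + H) (v(H) = 720*(H + (-593 + H)*(2*H)) = 720*(H + 2*H*(-593 + H)) = 720*H + 1440*H*(-593 + H))
(2884840 + 4032158)*(v(D) + 2700150) = (2884840 + 4032158)*(720*150*(-1185 + 2*150) + 2700150) = 6916998*(720*150*(-1185 + 300) + 2700150) = 6916998*(720*150*(-885) + 2700150) = 6916998*(-95580000 + 2700150) = 6916998*(-92879850) = -642449736690300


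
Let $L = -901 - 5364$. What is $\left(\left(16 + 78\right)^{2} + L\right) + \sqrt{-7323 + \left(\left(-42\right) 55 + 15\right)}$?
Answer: $2571 + i \sqrt{9618} \approx 2571.0 + 98.071 i$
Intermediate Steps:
$L = -6265$
$\left(\left(16 + 78\right)^{2} + L\right) + \sqrt{-7323 + \left(\left(-42\right) 55 + 15\right)} = \left(\left(16 + 78\right)^{2} - 6265\right) + \sqrt{-7323 + \left(\left(-42\right) 55 + 15\right)} = \left(94^{2} - 6265\right) + \sqrt{-7323 + \left(-2310 + 15\right)} = \left(8836 - 6265\right) + \sqrt{-7323 - 2295} = 2571 + \sqrt{-9618} = 2571 + i \sqrt{9618}$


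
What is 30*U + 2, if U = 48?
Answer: 1442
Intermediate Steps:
30*U + 2 = 30*48 + 2 = 1440 + 2 = 1442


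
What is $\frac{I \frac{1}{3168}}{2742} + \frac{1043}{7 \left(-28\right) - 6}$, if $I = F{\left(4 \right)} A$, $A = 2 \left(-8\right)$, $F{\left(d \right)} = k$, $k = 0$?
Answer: $- \frac{1043}{202} \approx -5.1634$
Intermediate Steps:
$F{\left(d \right)} = 0$
$A = -16$
$I = 0$ ($I = 0 \left(-16\right) = 0$)
$\frac{I \frac{1}{3168}}{2742} + \frac{1043}{7 \left(-28\right) - 6} = \frac{0 \cdot \frac{1}{3168}}{2742} + \frac{1043}{7 \left(-28\right) - 6} = 0 \cdot \frac{1}{3168} \cdot \frac{1}{2742} + \frac{1043}{-196 - 6} = 0 \cdot \frac{1}{2742} + \frac{1043}{-202} = 0 + 1043 \left(- \frac{1}{202}\right) = 0 - \frac{1043}{202} = - \frac{1043}{202}$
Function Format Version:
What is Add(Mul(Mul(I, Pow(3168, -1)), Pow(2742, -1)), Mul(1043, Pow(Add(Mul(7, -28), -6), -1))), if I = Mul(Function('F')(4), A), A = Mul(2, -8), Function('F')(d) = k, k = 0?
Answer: Rational(-1043, 202) ≈ -5.1634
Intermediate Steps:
Function('F')(d) = 0
A = -16
I = 0 (I = Mul(0, -16) = 0)
Add(Mul(Mul(I, Pow(3168, -1)), Pow(2742, -1)), Mul(1043, Pow(Add(Mul(7, -28), -6), -1))) = Add(Mul(Mul(0, Pow(3168, -1)), Pow(2742, -1)), Mul(1043, Pow(Add(Mul(7, -28), -6), -1))) = Add(Mul(Mul(0, Rational(1, 3168)), Rational(1, 2742)), Mul(1043, Pow(Add(-196, -6), -1))) = Add(Mul(0, Rational(1, 2742)), Mul(1043, Pow(-202, -1))) = Add(0, Mul(1043, Rational(-1, 202))) = Add(0, Rational(-1043, 202)) = Rational(-1043, 202)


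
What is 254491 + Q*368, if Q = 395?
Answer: 399851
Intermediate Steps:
254491 + Q*368 = 254491 + 395*368 = 254491 + 145360 = 399851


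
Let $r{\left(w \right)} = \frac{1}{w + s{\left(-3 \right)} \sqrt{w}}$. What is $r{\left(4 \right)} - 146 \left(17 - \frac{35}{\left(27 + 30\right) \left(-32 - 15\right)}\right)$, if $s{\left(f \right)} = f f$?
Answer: $- \frac{146393857}{58938} \approx -2483.9$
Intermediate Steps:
$s{\left(f \right)} = f^{2}$
$r{\left(w \right)} = \frac{1}{w + 9 \sqrt{w}}$ ($r{\left(w \right)} = \frac{1}{w + \left(-3\right)^{2} \sqrt{w}} = \frac{1}{w + 9 \sqrt{w}}$)
$r{\left(4 \right)} - 146 \left(17 - \frac{35}{\left(27 + 30\right) \left(-32 - 15\right)}\right) = \frac{1}{4 + 9 \sqrt{4}} - 146 \left(17 - \frac{35}{\left(27 + 30\right) \left(-32 - 15\right)}\right) = \frac{1}{4 + 9 \cdot 2} - 146 \left(17 - \frac{35}{57 \left(-47\right)}\right) = \frac{1}{4 + 18} - 146 \left(17 - \frac{35}{-2679}\right) = \frac{1}{22} - 146 \left(17 - - \frac{35}{2679}\right) = \frac{1}{22} - 146 \left(17 + \frac{35}{2679}\right) = \frac{1}{22} - \frac{6654388}{2679} = - \frac{146393857}{58938}$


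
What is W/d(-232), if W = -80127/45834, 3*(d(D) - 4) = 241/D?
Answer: -9294732/19425977 ≈ -0.47847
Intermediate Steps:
d(D) = 4 + 241/(3*D) (d(D) = 4 + (241/D)/3 = 4 + 241/(3*D))
W = -26709/15278 (W = -80127*1/45834 = -26709/15278 ≈ -1.7482)
W/d(-232) = -26709/(15278*(4 + (241/3)/(-232))) = -26709/(15278*(4 + (241/3)*(-1/232))) = -26709/(15278*(4 - 241/696)) = -26709/(15278*2543/696) = -26709/15278*696/2543 = -9294732/19425977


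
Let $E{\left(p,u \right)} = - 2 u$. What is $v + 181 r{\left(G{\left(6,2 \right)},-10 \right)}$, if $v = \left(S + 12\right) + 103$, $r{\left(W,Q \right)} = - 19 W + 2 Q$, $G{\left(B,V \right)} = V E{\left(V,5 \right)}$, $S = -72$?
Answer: $65203$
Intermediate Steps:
$G{\left(B,V \right)} = - 10 V$ ($G{\left(B,V \right)} = V \left(\left(-2\right) 5\right) = V \left(-10\right) = - 10 V$)
$v = 43$ ($v = \left(-72 + 12\right) + 103 = -60 + 103 = 43$)
$v + 181 r{\left(G{\left(6,2 \right)},-10 \right)} = 43 + 181 \left(- 19 \left(\left(-10\right) 2\right) + 2 \left(-10\right)\right) = 43 + 181 \left(\left(-19\right) \left(-20\right) - 20\right) = 43 + 181 \left(380 - 20\right) = 43 + 181 \cdot 360 = 43 + 65160 = 65203$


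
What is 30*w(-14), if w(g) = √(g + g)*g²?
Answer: 11760*I*√7 ≈ 31114.0*I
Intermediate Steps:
w(g) = √2*g^(5/2) (w(g) = √(2*g)*g² = (√2*√g)*g² = √2*g^(5/2))
30*w(-14) = 30*(√2*(-14)^(5/2)) = 30*(√2*(196*I*√14)) = 30*(392*I*√7) = 11760*I*√7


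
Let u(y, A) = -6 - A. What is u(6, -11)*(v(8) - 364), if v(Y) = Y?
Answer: -1780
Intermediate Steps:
u(6, -11)*(v(8) - 364) = (-6 - 1*(-11))*(8 - 364) = (-6 + 11)*(-356) = 5*(-356) = -1780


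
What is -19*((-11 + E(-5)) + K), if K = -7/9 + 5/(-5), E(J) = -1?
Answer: 2356/9 ≈ 261.78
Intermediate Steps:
K = -16/9 (K = -7*⅑ + 5*(-⅕) = -7/9 - 1 = -16/9 ≈ -1.7778)
-19*((-11 + E(-5)) + K) = -19*((-11 - 1) - 16/9) = -19*(-12 - 16/9) = -19*(-124/9) = 2356/9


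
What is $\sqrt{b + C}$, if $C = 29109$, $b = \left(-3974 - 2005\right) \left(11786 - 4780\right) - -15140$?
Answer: $5 i \sqrt{1673785} \approx 6468.7 i$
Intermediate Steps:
$b = -41873734$ ($b = \left(-5979\right) 7006 + 15140 = -41888874 + 15140 = -41873734$)
$\sqrt{b + C} = \sqrt{-41873734 + 29109} = \sqrt{-41844625} = 5 i \sqrt{1673785}$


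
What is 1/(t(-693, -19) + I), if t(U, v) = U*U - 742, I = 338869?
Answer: 1/818376 ≈ 1.2219e-6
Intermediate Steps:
t(U, v) = -742 + U² (t(U, v) = U² - 742 = -742 + U²)
1/(t(-693, -19) + I) = 1/((-742 + (-693)²) + 338869) = 1/((-742 + 480249) + 338869) = 1/(479507 + 338869) = 1/818376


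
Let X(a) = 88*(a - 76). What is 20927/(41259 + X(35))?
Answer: 20927/37651 ≈ 0.55581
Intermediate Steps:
X(a) = -6688 + 88*a (X(a) = 88*(-76 + a) = -6688 + 88*a)
20927/(41259 + X(35)) = 20927/(41259 + (-6688 + 88*35)) = 20927/(41259 + (-6688 + 3080)) = 20927/(41259 - 3608) = 20927/37651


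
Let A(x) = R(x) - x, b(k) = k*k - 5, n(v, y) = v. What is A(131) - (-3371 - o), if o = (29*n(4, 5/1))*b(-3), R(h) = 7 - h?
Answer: 3580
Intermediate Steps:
b(k) = -5 + k² (b(k) = k² - 5 = -5 + k²)
A(x) = 7 - 2*x (A(x) = (7 - x) - x = 7 - 2*x)
o = 464 (o = (29*4)*(-5 + (-3)²) = 116*(-5 + 9) = 116*4 = 464)
A(131) - (-3371 - o) = (7 - 2*131) - (-3371 - 1*464) = (7 - 262) - (-3371 - 464) = -255 - 1*(-3835) = -255 + 3835 = 3580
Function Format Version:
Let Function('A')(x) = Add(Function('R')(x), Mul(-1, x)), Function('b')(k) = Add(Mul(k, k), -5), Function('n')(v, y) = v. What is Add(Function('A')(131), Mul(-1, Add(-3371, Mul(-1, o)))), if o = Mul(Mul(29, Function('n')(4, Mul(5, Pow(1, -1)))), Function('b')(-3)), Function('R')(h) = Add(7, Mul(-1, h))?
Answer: 3580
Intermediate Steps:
Function('b')(k) = Add(-5, Pow(k, 2)) (Function('b')(k) = Add(Pow(k, 2), -5) = Add(-5, Pow(k, 2)))
Function('A')(x) = Add(7, Mul(-2, x)) (Function('A')(x) = Add(Add(7, Mul(-1, x)), Mul(-1, x)) = Add(7, Mul(-2, x)))
o = 464 (o = Mul(Mul(29, 4), Add(-5, Pow(-3, 2))) = Mul(116, Add(-5, 9)) = Mul(116, 4) = 464)
Add(Function('A')(131), Mul(-1, Add(-3371, Mul(-1, o)))) = Add(Add(7, Mul(-2, 131)), Mul(-1, Add(-3371, Mul(-1, 464)))) = Add(Add(7, -262), Mul(-1, Add(-3371, -464))) = Add(-255, Mul(-1, -3835)) = Add(-255, 3835) = 3580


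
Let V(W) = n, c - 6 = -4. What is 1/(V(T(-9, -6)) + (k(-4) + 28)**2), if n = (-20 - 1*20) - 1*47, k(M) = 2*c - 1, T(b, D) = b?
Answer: 1/874 ≈ 0.0011442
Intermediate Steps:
c = 2 (c = 6 - 4 = 2)
k(M) = 3 (k(M) = 2*2 - 1 = 4 - 1 = 3)
n = -87 (n = (-20 - 20) - 47 = -40 - 47 = -87)
V(W) = -87
1/(V(T(-9, -6)) + (k(-4) + 28)**2) = 1/(-87 + (3 + 28)**2) = 1/(-87 + 31**2) = 1/(-87 + 961) = 1/874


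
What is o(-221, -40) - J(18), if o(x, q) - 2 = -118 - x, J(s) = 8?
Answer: 97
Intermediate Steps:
o(x, q) = -116 - x (o(x, q) = 2 + (-118 - x) = -116 - x)
o(-221, -40) - J(18) = (-116 - 1*(-221)) - 1*8 = (-116 + 221) - 8 = 105 - 8 = 97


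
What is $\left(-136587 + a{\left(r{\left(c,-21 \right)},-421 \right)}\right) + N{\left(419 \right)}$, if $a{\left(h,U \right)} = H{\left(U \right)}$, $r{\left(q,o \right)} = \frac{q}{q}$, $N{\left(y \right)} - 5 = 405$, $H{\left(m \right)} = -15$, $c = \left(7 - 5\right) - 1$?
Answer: $-136192$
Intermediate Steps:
$c = 1$ ($c = 2 - 1 = 1$)
$N{\left(y \right)} = 410$ ($N{\left(y \right)} = 5 + 405 = 410$)
$r{\left(q,o \right)} = 1$
$a{\left(h,U \right)} = -15$
$\left(-136587 + a{\left(r{\left(c,-21 \right)},-421 \right)}\right) + N{\left(419 \right)} = \left(-136587 - 15\right) + 410 = -136602 + 410 = -136192$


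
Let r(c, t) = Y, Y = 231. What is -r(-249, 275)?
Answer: -231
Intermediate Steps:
r(c, t) = 231
-r(-249, 275) = -1*231 = -231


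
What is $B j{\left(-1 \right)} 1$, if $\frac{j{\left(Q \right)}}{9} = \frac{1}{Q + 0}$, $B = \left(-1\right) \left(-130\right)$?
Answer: $-1170$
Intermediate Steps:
$B = 130$
$j{\left(Q \right)} = \frac{9}{Q}$ ($j{\left(Q \right)} = \frac{9}{Q + 0} = \frac{9}{Q}$)
$B j{\left(-1 \right)} 1 = 130 \frac{9}{-1} \cdot 1 = 130 \cdot 9 \left(-1\right) 1 = 130 \left(\left(-9\right) 1\right) = 130 \left(-9\right) = -1170$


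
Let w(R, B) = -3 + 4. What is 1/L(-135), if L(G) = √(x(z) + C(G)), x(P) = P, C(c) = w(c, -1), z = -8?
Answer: -I*√7/7 ≈ -0.37796*I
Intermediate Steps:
w(R, B) = 1
C(c) = 1
L(G) = I*√7 (L(G) = √(-8 + 1) = √(-7) = I*√7)
1/L(-135) = 1/(I*√7) = -I*√7/7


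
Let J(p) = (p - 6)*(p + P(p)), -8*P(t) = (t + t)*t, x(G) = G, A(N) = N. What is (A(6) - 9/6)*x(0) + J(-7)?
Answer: 1001/4 ≈ 250.25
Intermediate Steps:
P(t) = -t**2/4 (P(t) = -(t + t)*t/8 = -2*t*t/8 = -t**2/4)
J(p) = (-6 + p)*(p - p**2/4) (J(p) = (p - 6)*(p - p**2/4) = (-6 + p)*(p - p**2/4))
(A(6) - 9/6)*x(0) + J(-7) = (6 - 9/6)*0 + (1/4)*(-7)*(-24 - 1*(-7)**2 + 10*(-7)) = (6 - 9/6)*0 + (1/4)*(-7)*(-24 - 1*49 - 70) = (6 - 3*1/2)*0 + (1/4)*(-7)*(-24 - 49 - 70) = (6 - 3/2)*0 + (1/4)*(-7)*(-143) = (9/2)*0 + 1001/4 = 0 + 1001/4 = 1001/4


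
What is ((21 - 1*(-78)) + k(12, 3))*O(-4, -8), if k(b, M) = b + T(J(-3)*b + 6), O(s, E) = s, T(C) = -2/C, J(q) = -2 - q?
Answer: -3992/9 ≈ -443.56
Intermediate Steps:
k(b, M) = b - 2/(6 + b) (k(b, M) = b - 2/((-2 - 1*(-3))*b + 6) = b - 2/((-2 + 3)*b + 6) = b - 2/(1*b + 6) = b - 2/(b + 6) = b - 2/(6 + b))
((21 - 1*(-78)) + k(12, 3))*O(-4, -8) = ((21 - 1*(-78)) + (-2 + 12*(6 + 12))/(6 + 12))*(-4) = ((21 + 78) + (-2 + 12*18)/18)*(-4) = (99 + (-2 + 216)/18)*(-4) = (99 + (1/18)*214)*(-4) = (99 + 107/9)*(-4) = (998/9)*(-4) = -3992/9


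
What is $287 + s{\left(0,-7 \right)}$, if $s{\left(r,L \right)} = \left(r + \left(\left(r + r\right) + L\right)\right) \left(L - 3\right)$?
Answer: $357$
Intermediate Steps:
$s{\left(r,L \right)} = \left(-3 + L\right) \left(L + 3 r\right)$ ($s{\left(r,L \right)} = \left(r + \left(2 r + L\right)\right) \left(-3 + L\right) = \left(r + \left(L + 2 r\right)\right) \left(-3 + L\right) = \left(L + 3 r\right) \left(-3 + L\right) = \left(-3 + L\right) \left(L + 3 r\right)$)
$287 + s{\left(0,-7 \right)} = 287 + \left(\left(-7\right)^{2} - 0 - -21 + 3 \left(-7\right) 0\right) = 287 + \left(49 + 0 + 21 + 0\right) = 287 + 70 = 357$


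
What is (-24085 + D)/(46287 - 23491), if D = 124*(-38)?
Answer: -28797/22796 ≈ -1.2632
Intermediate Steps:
D = -4712
(-24085 + D)/(46287 - 23491) = (-24085 - 4712)/(46287 - 23491) = -28797/22796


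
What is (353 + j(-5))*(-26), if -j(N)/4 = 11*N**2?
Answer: 19422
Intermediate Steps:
j(N) = -44*N**2
(353 + j(-5))*(-26) = (353 - 44*(-5)**2)*(-26) = (353 - 44*25)*(-26) = (353 - 1100)*(-26) = -747*(-26) = 19422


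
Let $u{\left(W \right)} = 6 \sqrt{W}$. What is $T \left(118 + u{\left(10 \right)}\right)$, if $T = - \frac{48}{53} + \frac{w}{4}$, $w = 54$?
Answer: $\frac{78765}{53} + \frac{4005 \sqrt{10}}{53} \approx 1725.1$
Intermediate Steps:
$T = \frac{1335}{106}$ ($T = - \frac{48}{53} + \frac{54}{4} = \left(-48\right) \frac{1}{53} + 54 \cdot \frac{1}{4} = - \frac{48}{53} + \frac{27}{2} = \frac{1335}{106} \approx 12.594$)
$T \left(118 + u{\left(10 \right)}\right) = \frac{1335 \left(118 + 6 \sqrt{10}\right)}{106} = \frac{78765}{53} + \frac{4005 \sqrt{10}}{53}$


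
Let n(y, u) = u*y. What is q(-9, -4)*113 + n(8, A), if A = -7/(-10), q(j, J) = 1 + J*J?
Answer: 9633/5 ≈ 1926.6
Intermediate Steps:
q(j, J) = 1 + J²
A = 7/10 (A = -7*(-⅒) = 7/10 ≈ 0.70000)
q(-9, -4)*113 + n(8, A) = (1 + (-4)²)*113 + (7/10)*8 = (1 + 16)*113 + 28/5 = 17*113 + 28/5 = 1921 + 28/5 = 9633/5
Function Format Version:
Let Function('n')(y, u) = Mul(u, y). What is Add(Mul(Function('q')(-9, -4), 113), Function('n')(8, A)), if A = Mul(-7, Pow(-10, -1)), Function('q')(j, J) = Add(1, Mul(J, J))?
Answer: Rational(9633, 5) ≈ 1926.6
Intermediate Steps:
Function('q')(j, J) = Add(1, Pow(J, 2))
A = Rational(7, 10) (A = Mul(-7, Rational(-1, 10)) = Rational(7, 10) ≈ 0.70000)
Add(Mul(Function('q')(-9, -4), 113), Function('n')(8, A)) = Add(Mul(Add(1, Pow(-4, 2)), 113), Mul(Rational(7, 10), 8)) = Add(Mul(Add(1, 16), 113), Rational(28, 5)) = Add(Mul(17, 113), Rational(28, 5)) = Add(1921, Rational(28, 5)) = Rational(9633, 5)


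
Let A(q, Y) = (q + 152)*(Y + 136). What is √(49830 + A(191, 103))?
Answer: √131807 ≈ 363.05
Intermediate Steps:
A(q, Y) = (136 + Y)*(152 + q) (A(q, Y) = (152 + q)*(136 + Y) = (136 + Y)*(152 + q))
√(49830 + A(191, 103)) = √(49830 + (20672 + 136*191 + 152*103 + 103*191)) = √(49830 + (20672 + 25976 + 15656 + 19673)) = √(49830 + 81977) = √131807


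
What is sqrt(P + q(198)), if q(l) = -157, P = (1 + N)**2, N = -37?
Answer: sqrt(1139) ≈ 33.749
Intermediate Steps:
P = 1296 (P = (1 - 37)**2 = (-36)**2 = 1296)
sqrt(P + q(198)) = sqrt(1296 - 157) = sqrt(1139)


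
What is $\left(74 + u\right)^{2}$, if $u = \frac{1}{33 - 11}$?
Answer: $\frac{2653641}{484} \approx 5482.7$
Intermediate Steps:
$u = \frac{1}{22} \approx 0.045455$
$\left(74 + u\right)^{2} = \left(74 + \frac{1}{22}\right)^{2} = \left(\frac{1629}{22}\right)^{2} = \frac{2653641}{484}$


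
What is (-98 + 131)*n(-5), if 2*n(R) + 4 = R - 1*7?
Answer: -264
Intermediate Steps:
n(R) = -11/2 + R/2 (n(R) = -2 + (R - 1*7)/2 = -2 + (R - 7)/2 = -2 + (-7 + R)/2 = -2 + (-7/2 + R/2) = -11/2 + R/2)
(-98 + 131)*n(-5) = (-98 + 131)*(-11/2 + (½)*(-5)) = 33*(-11/2 - 5/2) = 33*(-8) = -264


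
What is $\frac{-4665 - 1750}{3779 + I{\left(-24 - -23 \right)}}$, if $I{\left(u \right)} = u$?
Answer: $- \frac{6415}{3778} \approx -1.698$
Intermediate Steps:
$\frac{-4665 - 1750}{3779 + I{\left(-24 - -23 \right)}} = \frac{-4665 - 1750}{3779 - 1} = - \frac{6415}{3779 + \left(-24 + 23\right)} = - \frac{6415}{3779 - 1} = - \frac{6415}{3778}$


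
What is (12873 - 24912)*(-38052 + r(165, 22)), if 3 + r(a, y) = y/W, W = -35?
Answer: 16035309933/35 ≈ 4.5815e+8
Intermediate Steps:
r(a, y) = -3 - y/35 (r(a, y) = -3 + y/(-35) = -3 + y*(-1/35) = -3 - y/35)
(12873 - 24912)*(-38052 + r(165, 22)) = (12873 - 24912)*(-38052 + (-3 - 1/35*22)) = -12039*(-38052 + (-3 - 22/35)) = -12039*(-38052 - 127/35) = -12039*(-1331947/35) = 16035309933/35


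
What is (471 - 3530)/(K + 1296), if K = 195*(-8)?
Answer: 3059/264 ≈ 11.587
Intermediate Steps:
K = -1560
(471 - 3530)/(K + 1296) = (471 - 3530)/(-1560 + 1296) = -3059/(-264) = -3059*(-1/264) = 3059/264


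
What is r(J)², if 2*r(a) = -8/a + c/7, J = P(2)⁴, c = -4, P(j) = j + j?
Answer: 18225/200704 ≈ 0.090805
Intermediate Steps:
P(j) = 2*j
J = 256 (J = (2*2)⁴ = 4⁴ = 256)
r(a) = -2/7 - 4/a (r(a) = (-8/a - 4/7)/2 = (-4/7 - 8/a)/2 = -2/7 - 4/a)
r(J)² = (-2/7 - 4/256)² = (-2/7 - 4*1/256)² = (-2/7 - 1/64)² = (-135/448)² = 18225/200704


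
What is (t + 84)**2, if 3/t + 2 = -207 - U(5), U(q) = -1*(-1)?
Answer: 34562641/4900 ≈ 7053.6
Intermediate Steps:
U(q) = 1
t = -1/70 (t = 3/(-2 + (-207 - 1*1)) = 3/(-2 + (-207 - 1)) = 3/(-2 - 208) = 3/(-210) = 3*(-1/210) = -1/70 ≈ -0.014286)
(t + 84)**2 = (-1/70 + 84)**2 = (5879/70)**2 = 34562641/4900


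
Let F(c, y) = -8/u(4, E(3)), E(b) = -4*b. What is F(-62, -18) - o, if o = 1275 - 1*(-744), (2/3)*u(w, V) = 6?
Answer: -18179/9 ≈ -2019.9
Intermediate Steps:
u(w, V) = 9 (u(w, V) = (3/2)*6 = 9)
o = 2019 (o = 1275 + 744 = 2019)
F(c, y) = -8/9
F(-62, -18) - o = -8/9 - 1*2019 = -8/9 - 2019 = -18179/9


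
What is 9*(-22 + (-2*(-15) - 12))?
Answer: -36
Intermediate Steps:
9*(-22 + (-2*(-15) - 12)) = 9*(-22 + (30 - 12)) = 9*(-22 + 18) = 9*(-4) = -36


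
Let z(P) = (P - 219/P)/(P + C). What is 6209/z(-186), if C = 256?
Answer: -3849580/1637 ≈ -2351.6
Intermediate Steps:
z(P) = (P - 219/P)/(256 + P) (z(P) = (P - 219/P)/(P + 256) = (P - 219/P)/(256 + P))
6209/z(-186) = 6209/(((-219 + (-186)**2)/((-186)*(256 - 186)))) = 6209/((-1/186*(-219 + 34596)/70)) = 6209/((-1/186*1/70*34377)) = 6209/(-1637/620) = 6209*(-620/1637) = -3849580/1637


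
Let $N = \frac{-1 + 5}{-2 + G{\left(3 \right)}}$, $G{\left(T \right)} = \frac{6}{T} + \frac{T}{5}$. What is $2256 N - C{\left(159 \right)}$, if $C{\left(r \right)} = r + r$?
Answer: $14722$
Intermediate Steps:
$G{\left(T \right)} = \frac{6}{T} + \frac{T}{5}$ ($G{\left(T \right)} = \frac{6}{T} + T \frac{1}{5} = \frac{6}{T} + \frac{T}{5}$)
$C{\left(r \right)} = 2 r$
$N = \frac{20}{3}$ ($N = \frac{-1 + 5}{-2 + \left(\frac{6}{3} + \frac{1}{5} \cdot 3\right)} = \frac{4}{-2 + \left(6 \cdot \frac{1}{3} + \frac{3}{5}\right)} = \frac{4}{-2 + \left(2 + \frac{3}{5}\right)} = \frac{4}{-2 + \frac{13}{5}} = \frac{4}{\frac{3}{5}} = 4 \cdot \frac{5}{3} = \frac{20}{3} \approx 6.6667$)
$2256 N - C{\left(159 \right)} = 2256 \cdot \frac{20}{3} - 2 \cdot 159 = 15040 - 318 = 14722$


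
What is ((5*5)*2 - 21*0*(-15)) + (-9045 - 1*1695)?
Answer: -10690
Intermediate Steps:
((5*5)*2 - 21*0*(-15)) + (-9045 - 1*1695) = (25*2 + 0*(-15)) + (-9045 - 1695) = (50 + 0) - 10740 = 50 - 10740 = -10690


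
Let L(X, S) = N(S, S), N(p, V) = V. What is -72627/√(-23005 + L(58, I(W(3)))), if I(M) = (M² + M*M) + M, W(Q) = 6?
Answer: 72627*I*√22927/22927 ≈ 479.65*I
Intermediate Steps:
I(M) = M + 2*M² (I(M) = (M² + M²) + M = 2*M² + M = M + 2*M²)
L(X, S) = S
-72627/√(-23005 + L(58, I(W(3)))) = -72627/√(-23005 + 6*(1 + 2*6)) = -72627/√(-23005 + 6*(1 + 12)) = -72627/√(-23005 + 6*13) = -72627/√(-23005 + 78) = -72627*(-I*√22927/22927) = -(-72627)*I*√22927/22927 = 72627*I*√22927/22927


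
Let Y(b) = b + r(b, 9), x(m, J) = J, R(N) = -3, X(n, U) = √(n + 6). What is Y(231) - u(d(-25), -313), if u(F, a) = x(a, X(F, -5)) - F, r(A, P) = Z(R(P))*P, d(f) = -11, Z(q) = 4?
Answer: 256 - I*√5 ≈ 256.0 - 2.2361*I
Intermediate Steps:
X(n, U) = √(6 + n)
r(A, P) = 4*P
u(F, a) = √(6 + F) - F
Y(b) = 36 + b (Y(b) = b + 4*9 = b + 36 = 36 + b)
Y(231) - u(d(-25), -313) = (36 + 231) - (√(6 - 11) - 1*(-11)) = 267 - (√(-5) + 11) = 267 - (I*√5 + 11) = 267 - (11 + I*√5) = 267 + (-11 - I*√5) = 256 - I*√5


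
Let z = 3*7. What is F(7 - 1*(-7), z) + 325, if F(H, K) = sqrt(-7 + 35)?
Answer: 325 + 2*sqrt(7) ≈ 330.29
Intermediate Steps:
z = 21
F(H, K) = 2*sqrt(7) (F(H, K) = sqrt(28) = 2*sqrt(7))
F(7 - 1*(-7), z) + 325 = 2*sqrt(7) + 325 = 325 + 2*sqrt(7)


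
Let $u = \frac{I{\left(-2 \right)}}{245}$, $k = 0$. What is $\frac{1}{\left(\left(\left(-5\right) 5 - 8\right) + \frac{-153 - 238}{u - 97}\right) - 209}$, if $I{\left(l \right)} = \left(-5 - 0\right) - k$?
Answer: $- \frac{4754}{1131309} \approx -0.0042022$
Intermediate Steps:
$I{\left(l \right)} = -5$ ($I{\left(l \right)} = \left(-5 - 0\right) - 0 = \left(-5 + 0\right) + 0 = -5 + 0 = -5$)
$u = - \frac{1}{49}$ ($u = - \frac{5}{245} = \left(-5\right) \frac{1}{245} = - \frac{1}{49} \approx -0.020408$)
$\frac{1}{\left(\left(\left(-5\right) 5 - 8\right) + \frac{-153 - 238}{u - 97}\right) - 209} = \frac{1}{\left(\left(\left(-5\right) 5 - 8\right) + \frac{-153 - 238}{- \frac{1}{49} - 97}\right) - 209} = \frac{1}{\left(\left(-25 - 8\right) - \frac{391}{- \frac{4754}{49}}\right) - 209} = \frac{1}{\left(-33 - - \frac{19159}{4754}\right) - 209} = \frac{1}{\left(-33 + \frac{19159}{4754}\right) - 209} = \frac{1}{- \frac{137723}{4754} - 209} = \frac{1}{- \frac{1131309}{4754}} = - \frac{4754}{1131309}$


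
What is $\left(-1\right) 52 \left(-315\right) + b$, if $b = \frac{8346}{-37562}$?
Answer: $\frac{307628607}{18781} \approx 16380.0$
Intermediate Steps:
$b = - \frac{4173}{18781}$ ($b = 8346 \left(- \frac{1}{37562}\right) = - \frac{4173}{18781} \approx -0.22219$)
$\left(-1\right) 52 \left(-315\right) + b = \left(-1\right) 52 \left(-315\right) - \frac{4173}{18781} = \left(-52\right) \left(-315\right) - \frac{4173}{18781} = 16380 - \frac{4173}{18781} = \frac{307628607}{18781}$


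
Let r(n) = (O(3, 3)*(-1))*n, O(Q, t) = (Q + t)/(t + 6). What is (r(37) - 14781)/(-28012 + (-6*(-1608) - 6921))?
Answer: 44417/75855 ≈ 0.58555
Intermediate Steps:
O(Q, t) = (Q + t)/(6 + t)
r(n) = -2*n/3 (r(n) = (((3 + 3)/(6 + 3))*(-1))*n = ((6/9)*(-1))*n = (((⅑)*6)*(-1))*n = ((⅔)*(-1))*n = -2*n/3)
(r(37) - 14781)/(-28012 + (-6*(-1608) - 6921)) = (-⅔*37 - 14781)/(-28012 + (-6*(-1608) - 6921)) = (-74/3 - 14781)/(-28012 + (9648 - 6921)) = -44417/(3*(-28012 + 2727)) = -44417/3/(-25285) = -44417/3*(-1/25285) = 44417/75855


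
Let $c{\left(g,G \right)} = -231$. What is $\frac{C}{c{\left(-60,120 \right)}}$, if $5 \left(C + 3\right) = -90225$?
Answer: $\frac{6016}{77} \approx 78.13$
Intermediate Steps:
$C = -18048$ ($C = -3 + \frac{1}{5} \left(-90225\right) = -3 - 18045 = -18048$)
$\frac{C}{c{\left(-60,120 \right)}} = - \frac{18048}{-231} = \left(-18048\right) \left(- \frac{1}{231}\right) = \frac{6016}{77}$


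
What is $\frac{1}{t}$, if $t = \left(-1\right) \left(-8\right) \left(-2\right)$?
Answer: $- \frac{1}{16} \approx -0.0625$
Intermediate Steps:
$t = -16$ ($t = 8 \left(-2\right) = -16$)
$\frac{1}{t} = \frac{1}{-16} = - \frac{1}{16}$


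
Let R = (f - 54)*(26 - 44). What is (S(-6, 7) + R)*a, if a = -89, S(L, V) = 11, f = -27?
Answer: -130741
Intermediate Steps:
R = 1458 (R = (-27 - 54)*(26 - 44) = -81*(-18) = 1458)
(S(-6, 7) + R)*a = (11 + 1458)*(-89) = 1469*(-89) = -130741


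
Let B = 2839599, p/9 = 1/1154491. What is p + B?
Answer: 3278291489118/1154491 ≈ 2.8396e+6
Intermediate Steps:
p = 9/1154491 ≈ 7.7956e-6
p + B = 9/1154491 + 2839599 = 3278291489118/1154491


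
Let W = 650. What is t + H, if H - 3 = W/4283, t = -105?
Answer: -436216/4283 ≈ -101.85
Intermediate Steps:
H = 13499/4283 (H = 3 + 650/4283 = 13499/4283 ≈ 3.1518)
t + H = -105 + 13499/4283 = -436216/4283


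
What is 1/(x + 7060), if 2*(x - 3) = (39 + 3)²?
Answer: 1/7945 ≈ 0.00012587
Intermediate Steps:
x = 885 (x = 3 + (39 + 3)²/2 = 3 + (½)*42² = 3 + (½)*1764 = 3 + 882 = 885)
1/(x + 7060) = 1/(885 + 7060) = 1/7945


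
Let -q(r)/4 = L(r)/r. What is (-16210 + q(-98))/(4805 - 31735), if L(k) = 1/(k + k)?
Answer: 77840421/129317860 ≈ 0.60193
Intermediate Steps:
L(k) = 1/(2*k)
q(r) = -2/r² (q(r) = -4*1/(2*r)/r = -2/r²)
(-16210 + q(-98))/(4805 - 31735) = (-16210 - 2/(-98)²)/(4805 - 31735) = (-16210 - 2*1/9604)/(-26930) = (-16210 - 1/4802)*(-1/26930) = -77840421/4802*(-1/26930) = 77840421/129317860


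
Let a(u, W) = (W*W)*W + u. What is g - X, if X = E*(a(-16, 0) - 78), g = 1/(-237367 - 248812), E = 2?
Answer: 91401651/486179 ≈ 188.00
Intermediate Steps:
g = -1/486179 (g = 1/(-486179) = -1/486179 ≈ -2.0569e-6)
a(u, W) = u + W³ (a(u, W) = W²*W + u = W³ + u = u + W³)
X = -188 (X = 2*((-16 + 0³) - 78) = 2*((-16 + 0) - 78) = 2*(-16 - 78) = 2*(-94) = -188)
g - X = -1/486179 - 1*(-188) = -1/486179 + 188 = 91401651/486179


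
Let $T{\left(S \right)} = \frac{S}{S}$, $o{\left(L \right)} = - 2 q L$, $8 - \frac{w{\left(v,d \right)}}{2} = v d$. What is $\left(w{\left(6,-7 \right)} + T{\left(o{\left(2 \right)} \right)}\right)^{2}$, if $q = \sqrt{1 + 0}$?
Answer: $10201$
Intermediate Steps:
$w{\left(v,d \right)} = 16 - 2 d v$ ($w{\left(v,d \right)} = 16 - 2 v d = 16 - 2 d v$)
$q = 1$ ($q = \sqrt{1} = 1$)
$o{\left(L \right)} = - 2 L$ ($o{\left(L \right)} = \left(-2\right) 1 L = - 2 L$)
$T{\left(S \right)} = 1$
$\left(w{\left(6,-7 \right)} + T{\left(o{\left(2 \right)} \right)}\right)^{2} = \left(\left(16 - \left(-14\right) 6\right) + 1\right)^{2} = \left(\left(16 + 84\right) + 1\right)^{2} = \left(100 + 1\right)^{2} = 101^{2} = 10201$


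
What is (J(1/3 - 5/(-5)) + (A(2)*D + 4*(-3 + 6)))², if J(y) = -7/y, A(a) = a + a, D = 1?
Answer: 1849/16 ≈ 115.56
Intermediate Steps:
A(a) = 2*a
(J(1/3 - 5/(-5)) + (A(2)*D + 4*(-3 + 6)))² = (-7/(1/3 - 5/(-5)) + ((2*2)*1 + 4*(-3 + 6)))² = (-7/(1*(⅓) - 5*(-⅕)) + (4*1 + 4*3))² = (-7/(⅓ + 1) + (4 + 12))² = (-7/4/3 + 16)² = (-7*¾ + 16)² = (-21/4 + 16)² = (43/4)² = 1849/16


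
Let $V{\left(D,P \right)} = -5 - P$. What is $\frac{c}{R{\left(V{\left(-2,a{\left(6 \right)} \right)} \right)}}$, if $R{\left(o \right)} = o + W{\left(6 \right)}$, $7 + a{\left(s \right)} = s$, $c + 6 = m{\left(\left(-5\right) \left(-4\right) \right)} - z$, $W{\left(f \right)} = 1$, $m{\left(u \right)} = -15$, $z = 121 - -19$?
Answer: $\frac{161}{3} \approx 53.667$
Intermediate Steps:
$z = 140$ ($z = 121 + 19 = 140$)
$c = -161$ ($c = -6 - 155 = -161$)
$a{\left(s \right)} = -7 + s$
$R{\left(o \right)} = 1 + o$ ($R{\left(o \right)} = o + 1 = 1 + o$)
$\frac{c}{R{\left(V{\left(-2,a{\left(6 \right)} \right)} \right)}} = - \frac{161}{1 - 4} = - \frac{161}{-3} = \left(-161\right) \left(- \frac{1}{3}\right) = \frac{161}{3}$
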